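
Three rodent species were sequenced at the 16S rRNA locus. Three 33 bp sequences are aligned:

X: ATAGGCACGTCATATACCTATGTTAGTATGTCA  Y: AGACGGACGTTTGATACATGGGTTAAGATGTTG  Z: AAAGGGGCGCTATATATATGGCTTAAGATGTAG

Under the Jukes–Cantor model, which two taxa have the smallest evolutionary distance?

X–Y: 13/33 differ, p = 0.394, d = 0.559.
X–Z: 14/33 differ, p = 0.424, d = 0.625.
Y–Z: 9/33 differ, p = 0.273, d = 0.339.
The smallest distance is between Y and Z.

Y and Z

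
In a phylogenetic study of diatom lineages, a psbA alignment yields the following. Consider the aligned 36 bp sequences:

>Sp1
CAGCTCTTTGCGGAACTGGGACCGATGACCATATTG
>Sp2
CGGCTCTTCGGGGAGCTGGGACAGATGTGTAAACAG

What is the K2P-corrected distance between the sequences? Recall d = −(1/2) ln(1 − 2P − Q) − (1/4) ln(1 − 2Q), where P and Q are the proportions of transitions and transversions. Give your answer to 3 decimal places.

Of 36 sites, 5 differences are transitions and 6 are transversions, so P = 5/36 ≈ 0.138889 and Q = 6/36 ≈ 0.166667.
Under the Kimura two-parameter model, d = −½ ln(1 − 2P − Q) − ¼ ln(1 − 2Q).
1 − 2P − Q = 0.555555, giving −½ ln(0.555555) = 0.293894.
1 − 2Q = 0.666666, giving −¼ ln(0.666666) = 0.101367.
d = 0.293894 + 0.101367 = 0.395261.

0.395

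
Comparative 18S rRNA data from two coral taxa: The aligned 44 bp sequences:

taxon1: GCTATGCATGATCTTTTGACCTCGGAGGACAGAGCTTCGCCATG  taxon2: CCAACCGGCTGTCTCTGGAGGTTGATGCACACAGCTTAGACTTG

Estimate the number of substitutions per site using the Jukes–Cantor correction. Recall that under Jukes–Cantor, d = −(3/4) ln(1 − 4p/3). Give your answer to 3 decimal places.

The sequences differ at 21 of 44 sites, so p = 21/44 ≈ 0.477273.
d = −(3/4) ln(1 − 4p/3) = −0.75 ln(1 − 0.636364) = −0.75 ln(0.363636)
  = −0.75 × (-1.011602) = 0.758702 substitutions/site.

0.759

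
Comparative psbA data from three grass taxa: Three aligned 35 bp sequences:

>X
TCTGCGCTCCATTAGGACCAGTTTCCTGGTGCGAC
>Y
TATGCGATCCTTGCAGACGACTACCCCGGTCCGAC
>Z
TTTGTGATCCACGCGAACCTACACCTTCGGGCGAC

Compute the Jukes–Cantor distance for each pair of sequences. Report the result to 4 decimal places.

d(X,Y) = 0.4582, d(X,Z) = 0.6355, d(Y,Z) = 0.6355

X–Y: 12/35 sites differ → p ≈ 0.342857, d = −0.75 ln(1 − 0.457143) = 0.458182 ≈ 0.4582.
X–Z: 15/35 sites differ → p ≈ 0.428571, d = −0.75 ln(1 − 0.571428) = 0.635472 ≈ 0.6355.
Y–Z: 15/35 sites differ → p ≈ 0.428571, d = −0.75 ln(1 − 0.571428) = 0.635472 ≈ 0.6355.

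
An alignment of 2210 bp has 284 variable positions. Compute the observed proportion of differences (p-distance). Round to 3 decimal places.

0.129

p = 284/2210 = 0.128506… ≈ 0.129 (to 3 d.p.).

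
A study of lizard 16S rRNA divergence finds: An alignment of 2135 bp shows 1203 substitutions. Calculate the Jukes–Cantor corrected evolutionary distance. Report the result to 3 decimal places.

1.044

p = 1203/2135 ≈ 0.563466.
d = −(3/4) ln(1 − 4p/3) = −0.75 ln(1 − 0.751288) = −0.75 ln(0.248712)
  = −0.75 × (-1.391460) = 1.043595 substitutions/site.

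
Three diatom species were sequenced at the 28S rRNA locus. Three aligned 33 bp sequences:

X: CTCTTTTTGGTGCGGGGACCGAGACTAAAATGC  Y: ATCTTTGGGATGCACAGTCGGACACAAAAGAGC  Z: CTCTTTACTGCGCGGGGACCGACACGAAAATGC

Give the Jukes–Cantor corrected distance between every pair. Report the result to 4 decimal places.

X–Y: 13/33 sites differ → p ≈ 0.393939, d = −0.75 ln(1 − 0.525252) = 0.558728 ≈ 0.5587.
X–Z: 6/33 sites differ → p ≈ 0.181818, d = −0.75 ln(1 − 0.242424) = 0.208224 ≈ 0.2082.
Y–Z: 14/33 sites differ → p ≈ 0.424242, d = −0.75 ln(1 − 0.565656) = 0.625439 ≈ 0.6254.

d(X,Y) = 0.5587, d(X,Z) = 0.2082, d(Y,Z) = 0.6254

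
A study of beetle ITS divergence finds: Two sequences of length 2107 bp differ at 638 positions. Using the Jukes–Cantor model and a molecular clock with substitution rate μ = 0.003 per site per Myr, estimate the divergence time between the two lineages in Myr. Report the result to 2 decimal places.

64.63

p = 638/2107 ≈ 0.3028.
d = −(3/4) ln(1 − 4p/3) = −0.75 ln(1 − 0.403733) = −0.75 ln(0.596267)
  = −0.75 × (-0.517067) = 0.387800 substitutions/site.
Under a molecular clock d = 2μt, so t = d/(2μ) = 0.387800 / (2 × 0.003) = 64.63 Myr.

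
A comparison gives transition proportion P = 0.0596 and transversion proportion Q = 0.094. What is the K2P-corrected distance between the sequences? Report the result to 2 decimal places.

0.17

Under the Kimura two-parameter model, d = −½ ln(1 − 2P − Q) − ¼ ln(1 − 2Q).
1 − 2P − Q = 0.7868, giving −½ ln(0.7868) = 0.119891.
1 − 2Q = 0.812, giving −¼ ln(0.812) = 0.052064.
d = 0.119891 + 0.052064 = 0.171955.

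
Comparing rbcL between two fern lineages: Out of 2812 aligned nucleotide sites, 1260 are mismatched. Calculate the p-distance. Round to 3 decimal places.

p = 1260/2812 = 0.448079… ≈ 0.448 (to 3 d.p.).

0.448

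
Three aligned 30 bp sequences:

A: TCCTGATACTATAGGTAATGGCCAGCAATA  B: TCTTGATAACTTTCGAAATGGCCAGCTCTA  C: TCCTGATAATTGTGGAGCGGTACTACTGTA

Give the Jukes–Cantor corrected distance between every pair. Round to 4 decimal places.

A–B: 9/30 sites differ → p = 0.3, d = −0.75 ln(1 − 0.4) = 0.383119 ≈ 0.3831.
A–C: 14/30 sites differ → p ≈ 0.466667, d = −0.75 ln(1 − 0.622223) = 0.730088 ≈ 0.7301.
B–C: 12/30 sites differ → p = 0.4, d = −0.75 ln(1 − 0.533333) = 0.571605 ≈ 0.5716.

d(A,B) = 0.3831, d(A,C) = 0.7301, d(B,C) = 0.5716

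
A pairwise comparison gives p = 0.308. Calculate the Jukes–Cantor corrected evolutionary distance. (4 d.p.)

d = −(3/4) ln(1 − 4p/3) = −0.75 ln(1 − 0.410667) = −0.75 ln(0.589333)
  = −0.75 × (-0.528764) = 0.396573 substitutions/site.

0.3966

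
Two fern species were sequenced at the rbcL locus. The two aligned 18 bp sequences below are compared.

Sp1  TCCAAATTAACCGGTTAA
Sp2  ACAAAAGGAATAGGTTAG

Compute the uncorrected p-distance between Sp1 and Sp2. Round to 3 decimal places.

0.389

The sequences differ at 7 of 18 positions (sites 1, 3, 7, 8, 11, 12, 18).
p = 7/18 = 0.388888… ≈ 0.389 (to 3 d.p.).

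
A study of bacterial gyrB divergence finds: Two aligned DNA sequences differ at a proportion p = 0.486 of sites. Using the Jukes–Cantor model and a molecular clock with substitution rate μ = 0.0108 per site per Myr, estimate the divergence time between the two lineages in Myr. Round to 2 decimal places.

d = −(3/4) ln(1 − 4p/3) = −0.75 ln(1 − 0.648) = −0.75 ln(0.352)
  = −0.75 × (-1.044124) = 0.783093 substitutions/site.
Under a molecular clock d = 2μt, so t = d/(2μ) = 0.783093 / (2 × 0.0108) = 36.25 Myr.

36.25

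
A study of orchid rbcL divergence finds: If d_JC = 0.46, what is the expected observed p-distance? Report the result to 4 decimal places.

0.3438

p = (3/4)(1 − e^(−4d/3)) = 0.75 × (1 − e^(-0.613333)) = 0.75 × (1 − 0.541543) = 0.343843.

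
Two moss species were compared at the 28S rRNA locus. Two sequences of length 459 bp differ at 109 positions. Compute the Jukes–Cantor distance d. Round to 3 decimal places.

p = 109/459 ≈ 0.237473.
d = −(3/4) ln(1 − 4p/3) = −0.75 ln(1 − 0.316631) = −0.75 ln(0.683369)
  = −0.75 × (-0.380720) = 0.285540 substitutions/site.

0.286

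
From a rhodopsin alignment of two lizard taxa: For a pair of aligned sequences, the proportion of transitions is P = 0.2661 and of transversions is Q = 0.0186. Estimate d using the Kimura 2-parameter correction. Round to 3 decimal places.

Under the Kimura two-parameter model, d = −½ ln(1 − 2P − Q) − ¼ ln(1 − 2Q).
1 − 2P − Q = 0.4492, giving −½ ln(0.4492) = 0.400144.
1 − 2Q = 0.9628, giving −¼ ln(0.9628) = 0.009477.
d = 0.400144 + 0.009477 = 0.409621.

0.410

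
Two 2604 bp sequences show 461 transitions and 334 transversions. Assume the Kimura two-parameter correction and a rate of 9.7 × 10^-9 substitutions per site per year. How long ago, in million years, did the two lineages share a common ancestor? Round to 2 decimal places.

P = 461/2604 ≈ 0.177035 and Q = 334/2604 ≈ 0.128264.
Under the Kimura two-parameter model, d = −½ ln(1 − 2P − Q) − ¼ ln(1 − 2Q).
1 − 2P − Q = 0.517666, giving −½ ln(0.517666) = 0.329213.
1 − 2Q = 0.743472, giving −¼ ln(0.743472) = 0.074106.
d = 0.329213 + 0.074106 = 0.403319.
Under a molecular clock d = 2μt, so t = d/(2μ) = 0.403319 / (2 × 9.7 × 10^-9) = 20.79 million years.

20.79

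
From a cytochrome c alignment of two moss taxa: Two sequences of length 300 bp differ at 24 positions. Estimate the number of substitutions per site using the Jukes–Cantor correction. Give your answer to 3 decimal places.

0.085

p = 24/300 = 0.08.
d = −(3/4) ln(1 − 4p/3) = −0.75 ln(1 − 0.106667) = −0.75 ln(0.893333)
  = −0.75 × (-0.112796) = 0.084597 substitutions/site.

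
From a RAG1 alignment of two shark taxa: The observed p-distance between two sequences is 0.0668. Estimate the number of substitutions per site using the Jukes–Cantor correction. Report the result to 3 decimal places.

0.070

d = −(3/4) ln(1 − 4p/3) = −0.75 ln(1 − 0.089067) = −0.75 ln(0.910933)
  = −0.75 × (-0.093286) = 0.069965 substitutions/site.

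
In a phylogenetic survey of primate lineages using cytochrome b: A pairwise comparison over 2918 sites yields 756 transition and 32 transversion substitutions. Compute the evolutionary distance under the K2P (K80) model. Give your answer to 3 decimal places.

P = 756/2918 ≈ 0.259082 and Q = 32/2918 ≈ 0.010966.
Under the Kimura two-parameter model, d = −½ ln(1 − 2P − Q) − ¼ ln(1 − 2Q).
1 − 2P − Q = 0.47087, giving −½ ln(0.47087) = 0.376587.
1 − 2Q = 0.978068, giving −¼ ln(0.978068) = 0.005544.
d = 0.376587 + 0.005544 = 0.382131.

0.382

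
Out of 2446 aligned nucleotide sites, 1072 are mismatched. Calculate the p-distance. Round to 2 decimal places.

0.44

p = 1072/2446 = 0.438266… ≈ 0.44 (to 2 d.p.).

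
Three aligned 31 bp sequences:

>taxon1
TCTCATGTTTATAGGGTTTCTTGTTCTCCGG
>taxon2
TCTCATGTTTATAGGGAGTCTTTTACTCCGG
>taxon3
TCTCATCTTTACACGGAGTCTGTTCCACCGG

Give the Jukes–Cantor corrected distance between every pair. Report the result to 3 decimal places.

taxon1–taxon2: 4/31 sites differ → p ≈ 0.129032, d = −0.75 ln(1 − 0.172043) = 0.141596 ≈ 0.142.
taxon1–taxon3: 9/31 sites differ → p ≈ 0.290323, d = −0.75 ln(1 − 0.387097) = 0.367161 ≈ 0.367.
taxon2–taxon3: 6/31 sites differ → p ≈ 0.193548, d = −0.75 ln(1 − 0.258064) = 0.223869 ≈ 0.224.

d(taxon1,taxon2) = 0.142, d(taxon1,taxon3) = 0.367, d(taxon2,taxon3) = 0.224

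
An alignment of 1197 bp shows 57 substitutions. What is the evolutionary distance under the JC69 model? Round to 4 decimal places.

p = 57/1197 ≈ 0.047619.
d = −(3/4) ln(1 − 4p/3) = −0.75 ln(1 − 0.063492) = −0.75 ln(0.936508)
  = −0.75 × (-0.065597) = 0.049198 substitutions/site.

0.0492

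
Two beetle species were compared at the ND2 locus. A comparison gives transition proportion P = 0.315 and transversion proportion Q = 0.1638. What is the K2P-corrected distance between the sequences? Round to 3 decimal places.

Under the Kimura two-parameter model, d = −½ ln(1 − 2P − Q) − ¼ ln(1 − 2Q).
1 − 2P − Q = 0.2062, giving −½ ln(0.2062) = 0.789454.
1 − 2Q = 0.6724, giving −¼ ln(0.6724) = 0.099225.
d = 0.789454 + 0.099225 = 0.888679.

0.889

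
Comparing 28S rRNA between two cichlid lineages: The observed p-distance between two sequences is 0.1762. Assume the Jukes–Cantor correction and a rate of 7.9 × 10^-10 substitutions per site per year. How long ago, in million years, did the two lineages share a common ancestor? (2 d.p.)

d = −(3/4) ln(1 − 4p/3) = −0.75 ln(1 − 0.234933) = −0.75 ln(0.765067)
  = −0.75 × (-0.267792) = 0.200844 substitutions/site.
Under a molecular clock d = 2μt, so t = d/(2μ) = 0.200844 / (2 × 7.9 × 10^-10) = 127.12 million years.

127.12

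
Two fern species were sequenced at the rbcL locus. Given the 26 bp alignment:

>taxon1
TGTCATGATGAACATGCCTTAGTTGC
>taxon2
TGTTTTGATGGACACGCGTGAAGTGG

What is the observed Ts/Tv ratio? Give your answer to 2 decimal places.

0.80

Transitions are A↔G and C↔T; transversions are all other mismatches.
Transitions: 4. Transversions: 5.
R = 4/5 = 0.80.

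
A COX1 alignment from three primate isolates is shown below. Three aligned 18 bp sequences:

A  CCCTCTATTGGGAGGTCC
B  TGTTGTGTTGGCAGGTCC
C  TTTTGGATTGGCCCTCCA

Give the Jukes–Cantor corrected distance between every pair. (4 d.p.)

d(A,B) = 0.4408, d(A,C) = 1.2648, d(B,C) = 0.6735

A–B: 6/18 sites differ → p ≈ 0.333333, d = −0.75 ln(1 − 0.444444) = 0.440839 ≈ 0.4408.
A–C: 11/18 sites differ → p ≈ 0.611111, d = −0.75 ln(1 − 0.814815) = 1.264800 ≈ 1.2648.
B–C: 8/18 sites differ → p ≈ 0.444444, d = −0.75 ln(1 − 0.592592) = 0.673455 ≈ 0.6735.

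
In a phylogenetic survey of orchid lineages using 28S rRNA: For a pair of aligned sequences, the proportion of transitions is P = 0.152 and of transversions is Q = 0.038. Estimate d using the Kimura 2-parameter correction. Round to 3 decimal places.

Under the Kimura two-parameter model, d = −½ ln(1 − 2P − Q) − ¼ ln(1 − 2Q).
1 − 2P − Q = 0.658, giving −½ ln(0.658) = 0.209275.
1 − 2Q = 0.924, giving −¼ ln(0.924) = 0.019761.
d = 0.209275 + 0.019761 = 0.229036.

0.229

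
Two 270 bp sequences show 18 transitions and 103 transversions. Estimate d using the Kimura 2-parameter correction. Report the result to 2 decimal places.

P = 18/270 ≈ 0.066667 and Q = 103/270 ≈ 0.381481.
Under the Kimura two-parameter model, d = −½ ln(1 − 2P − Q) − ¼ ln(1 − 2Q).
1 − 2P − Q = 0.485185, giving −½ ln(0.485185) = 0.361613.
1 − 2Q = 0.237038, giving −¼ ln(0.237038) = 0.359884.
d = 0.361613 + 0.359884 = 0.721497.

0.72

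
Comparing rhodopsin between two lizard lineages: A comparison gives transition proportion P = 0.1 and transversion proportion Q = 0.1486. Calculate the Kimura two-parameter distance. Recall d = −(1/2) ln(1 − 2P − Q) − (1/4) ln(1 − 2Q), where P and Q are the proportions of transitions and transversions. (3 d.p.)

Under the Kimura two-parameter model, d = −½ ln(1 − 2P − Q) − ¼ ln(1 − 2Q).
1 − 2P − Q = 0.6514, giving −½ ln(0.6514) = 0.214316.
1 − 2Q = 0.7028, giving −¼ ln(0.7028) = 0.088171.
d = 0.214316 + 0.088171 = 0.302487.

0.302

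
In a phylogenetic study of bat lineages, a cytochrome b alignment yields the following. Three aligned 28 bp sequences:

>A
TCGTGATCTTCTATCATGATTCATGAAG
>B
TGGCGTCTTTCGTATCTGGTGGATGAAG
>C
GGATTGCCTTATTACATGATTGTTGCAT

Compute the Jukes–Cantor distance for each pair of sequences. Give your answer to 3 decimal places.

A–B: 13/28 sites differ → p ≈ 0.464286, d = −0.75 ln(1 − 0.619048) = 0.723811 ≈ 0.724.
A–C: 13/28 sites differ → p ≈ 0.464286, d = −0.75 ln(1 − 0.619048) = 0.723811 ≈ 0.724.
B–C: 15/28 sites differ → p ≈ 0.535714, d = −0.75 ln(1 − 0.714285) = 0.939570 ≈ 0.940.

d(A,B) = 0.724, d(A,C) = 0.724, d(B,C) = 0.940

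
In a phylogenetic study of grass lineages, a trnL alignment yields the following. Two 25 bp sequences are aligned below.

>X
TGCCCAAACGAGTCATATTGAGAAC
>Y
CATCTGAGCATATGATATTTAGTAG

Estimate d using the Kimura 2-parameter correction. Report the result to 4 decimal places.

1.0440

Of 25 sites, 8 differences are transitions and 5 are transversions, so P = 8/25 = 0.32 and Q = 5/25 = 0.2.
Under the Kimura two-parameter model, d = −½ ln(1 − 2P − Q) − ¼ ln(1 − 2Q).
1 − 2P − Q = 0.16, giving −½ ln(0.16) = 0.916291.
1 − 2Q = 0.6, giving −¼ ln(0.6) = 0.127706.
d = 0.916291 + 0.127706 = 1.043997.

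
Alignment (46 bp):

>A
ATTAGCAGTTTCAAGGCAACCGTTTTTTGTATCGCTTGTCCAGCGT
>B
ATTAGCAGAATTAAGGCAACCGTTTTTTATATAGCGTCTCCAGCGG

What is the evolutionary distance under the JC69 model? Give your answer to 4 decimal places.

0.1979

The sequences differ at 8 of 46 sites (9, 10, 12, 29, 33, 36, 38, 46), so p = 8/46 ≈ 0.173913.
d = −(3/4) ln(1 − 4p/3) = −0.75 ln(1 − 0.231884) = −0.75 ln(0.768116)
  = −0.75 × (-0.263815) = 0.197861 substitutions/site.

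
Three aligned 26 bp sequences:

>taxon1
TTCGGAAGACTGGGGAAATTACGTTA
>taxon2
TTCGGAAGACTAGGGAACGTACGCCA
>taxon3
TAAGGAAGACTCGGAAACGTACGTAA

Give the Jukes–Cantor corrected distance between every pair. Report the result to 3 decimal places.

d(taxon1,taxon2) = 0.222, d(taxon1,taxon3) = 0.334, d(taxon2,taxon3) = 0.276

taxon1–taxon2: 5/26 sites differ → p ≈ 0.192308, d = −0.75 ln(1 − 0.256411) = 0.222200 ≈ 0.222.
taxon1–taxon3: 7/26 sites differ → p ≈ 0.269231, d = −0.75 ln(1 − 0.358975) = 0.333515 ≈ 0.334.
taxon2–taxon3: 6/26 sites differ → p ≈ 0.230769, d = −0.75 ln(1 − 0.307692) = 0.275793 ≈ 0.276.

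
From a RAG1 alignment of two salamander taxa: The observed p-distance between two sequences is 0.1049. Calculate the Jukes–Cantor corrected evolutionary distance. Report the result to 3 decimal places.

0.113

d = −(3/4) ln(1 − 4p/3) = −0.75 ln(1 − 0.139867) = −0.75 ln(0.860133)
  = −0.75 × (-0.150668) = 0.113001 substitutions/site.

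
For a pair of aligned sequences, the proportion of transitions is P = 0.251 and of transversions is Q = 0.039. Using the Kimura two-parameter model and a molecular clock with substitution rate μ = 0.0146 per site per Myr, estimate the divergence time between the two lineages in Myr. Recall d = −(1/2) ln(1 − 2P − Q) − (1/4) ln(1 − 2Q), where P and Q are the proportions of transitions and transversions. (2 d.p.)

14.03

Under the Kimura two-parameter model, d = −½ ln(1 − 2P − Q) − ¼ ln(1 − 2Q).
1 − 2P − Q = 0.459, giving −½ ln(0.459) = 0.389353.
1 − 2Q = 0.922, giving −¼ ln(0.922) = 0.020303.
d = 0.389353 + 0.020303 = 0.409656.
Under a molecular clock d = 2μt, so t = d/(2μ) = 0.409656 / (2 × 0.0146) = 14.03 Myr.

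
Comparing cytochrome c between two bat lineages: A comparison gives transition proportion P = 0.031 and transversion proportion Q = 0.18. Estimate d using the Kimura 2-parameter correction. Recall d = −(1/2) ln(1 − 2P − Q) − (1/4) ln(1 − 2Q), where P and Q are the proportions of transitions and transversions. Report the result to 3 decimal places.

Under the Kimura two-parameter model, d = −½ ln(1 − 2P − Q) − ¼ ln(1 − 2Q).
1 − 2P − Q = 0.758, giving −½ ln(0.758) = 0.138536.
1 − 2Q = 0.64, giving −¼ ln(0.64) = 0.111572.
d = 0.138536 + 0.111572 = 0.250108.

0.250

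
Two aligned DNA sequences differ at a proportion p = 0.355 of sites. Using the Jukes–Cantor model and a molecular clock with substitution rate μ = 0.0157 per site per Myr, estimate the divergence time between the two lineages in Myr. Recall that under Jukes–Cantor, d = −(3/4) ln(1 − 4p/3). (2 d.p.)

d = −(3/4) ln(1 − 4p/3) = −0.75 ln(1 − 0.473333) = −0.75 ln(0.526667)
  = −0.75 × (-0.641187) = 0.480890 substitutions/site.
Under a molecular clock d = 2μt, so t = d/(2μ) = 0.480890 / (2 × 0.0157) = 15.31 Myr.

15.31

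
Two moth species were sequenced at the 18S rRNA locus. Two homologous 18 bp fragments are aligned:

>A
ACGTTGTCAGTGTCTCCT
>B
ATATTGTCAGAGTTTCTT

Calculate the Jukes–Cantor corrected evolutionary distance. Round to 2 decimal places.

0.35

The sequences differ at 5 of 18 sites (2, 3, 11, 14, 17), so p = 5/18 ≈ 0.277778.
d = −(3/4) ln(1 − 4p/3) = −0.75 ln(1 − 0.370371) = −0.75 ln(0.629629)
  = −0.75 × (-0.462625) = 0.346969 substitutions/site.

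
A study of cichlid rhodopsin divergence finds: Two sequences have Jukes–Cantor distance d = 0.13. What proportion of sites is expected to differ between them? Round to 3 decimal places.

0.119

p = (3/4)(1 − e^(−4d/3)) = 0.75 × (1 − e^(-0.173333)) = 0.75 × (1 − 0.840858) = 0.119357.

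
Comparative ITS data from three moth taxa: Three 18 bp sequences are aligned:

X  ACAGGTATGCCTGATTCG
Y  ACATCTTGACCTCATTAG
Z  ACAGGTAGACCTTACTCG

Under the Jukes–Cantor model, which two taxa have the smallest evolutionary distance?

X and Z

X–Y: 7/18 differ, p = 0.389, d = 0.548.
X–Z: 4/18 differ, p = 0.222, d = 0.264.
Y–Z: 6/18 differ, p = 0.333, d = 0.441.
The smallest distance is between X and Z.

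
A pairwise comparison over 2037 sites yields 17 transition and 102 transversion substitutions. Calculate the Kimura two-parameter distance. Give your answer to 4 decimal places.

0.0609

P = 17/2037 ≈ 0.008346 and Q = 102/2037 ≈ 0.050074.
Under the Kimura two-parameter model, d = −½ ln(1 − 2P − Q) − ¼ ln(1 − 2Q).
1 − 2P − Q = 0.933234, giving −½ ln(0.933234) = 0.034550.
1 − 2Q = 0.899852, giving −¼ ln(0.899852) = 0.026381.
d = 0.034550 + 0.026381 = 0.060931.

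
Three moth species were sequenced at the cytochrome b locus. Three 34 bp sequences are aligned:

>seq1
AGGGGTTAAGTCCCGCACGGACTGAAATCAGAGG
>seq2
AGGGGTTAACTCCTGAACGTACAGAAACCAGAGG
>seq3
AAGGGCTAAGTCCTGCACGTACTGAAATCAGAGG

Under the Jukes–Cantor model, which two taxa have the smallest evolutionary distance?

seq1 and seq3

seq1–seq2: 6/34 differ, p = 0.176, d = 0.201.
seq1–seq3: 4/34 differ, p = 0.118, d = 0.128.
seq2–seq3: 6/34 differ, p = 0.176, d = 0.201.
The smallest distance is between seq1 and seq3.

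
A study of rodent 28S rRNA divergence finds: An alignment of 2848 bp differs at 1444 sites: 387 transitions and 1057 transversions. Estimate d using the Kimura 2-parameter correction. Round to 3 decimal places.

P = 387/2848 ≈ 0.135885 and Q = 1057/2848 ≈ 0.371138.
Under the Kimura two-parameter model, d = −½ ln(1 − 2P − Q) − ¼ ln(1 − 2Q).
1 − 2P − Q = 0.357092, giving −½ ln(0.357092) = 0.514881.
1 − 2Q = 0.257724, giving −¼ ln(0.257724) = 0.338967.
d = 0.514881 + 0.338967 = 0.853848.

0.854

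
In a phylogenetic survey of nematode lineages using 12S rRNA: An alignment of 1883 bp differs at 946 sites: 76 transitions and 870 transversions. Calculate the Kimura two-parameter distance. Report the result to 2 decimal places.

1.04

P = 76/1883 ≈ 0.040361 and Q = 870/1883 ≈ 0.462029.
Under the Kimura two-parameter model, d = −½ ln(1 − 2P − Q) − ¼ ln(1 − 2Q).
1 − 2P − Q = 0.457249, giving −½ ln(0.457249) = 0.391264.
1 − 2Q = 0.075942, giving −¼ ln(0.075942) = 0.644446.
d = 0.391264 + 0.644446 = 1.035710.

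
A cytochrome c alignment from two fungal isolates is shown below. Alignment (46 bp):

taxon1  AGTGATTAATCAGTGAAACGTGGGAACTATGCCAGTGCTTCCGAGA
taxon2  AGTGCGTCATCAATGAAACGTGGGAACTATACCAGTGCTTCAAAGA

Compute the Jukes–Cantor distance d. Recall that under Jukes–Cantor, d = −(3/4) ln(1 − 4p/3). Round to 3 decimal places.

0.170

The sequences differ at 7 of 46 sites (5, 6, 8, 13, 31, 42, 43), so p = 7/46 ≈ 0.152174.
d = −(3/4) ln(1 − 4p/3) = −0.75 ln(1 − 0.202899) = −0.75 ln(0.797101)
  = −0.75 × (-0.226774) = 0.170081 substitutions/site.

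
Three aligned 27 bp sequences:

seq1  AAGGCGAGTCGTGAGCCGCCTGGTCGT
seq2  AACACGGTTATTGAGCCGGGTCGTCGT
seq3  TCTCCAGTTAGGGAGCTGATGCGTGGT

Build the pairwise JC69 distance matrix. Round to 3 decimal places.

d(seq1,seq2) = 0.441, d(seq1,seq3) = 1.012, d(seq2,seq3) = 0.673

seq1–seq2: 9/27 sites differ → p ≈ 0.333333, d = −0.75 ln(1 − 0.444444) = 0.440839 ≈ 0.441.
seq1–seq3: 15/27 sites differ → p ≈ 0.555556, d = −0.75 ln(1 − 0.740741) = 1.012446 ≈ 1.012.
seq2–seq3: 12/27 sites differ → p ≈ 0.444444, d = −0.75 ln(1 − 0.592592) = 0.673455 ≈ 0.673.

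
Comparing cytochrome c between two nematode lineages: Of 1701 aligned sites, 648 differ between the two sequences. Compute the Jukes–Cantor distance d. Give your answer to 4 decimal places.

p = 648/1701 ≈ 0.380952.
d = −(3/4) ln(1 − 4p/3) = −0.75 ln(1 − 0.507936) = −0.75 ln(0.492064)
  = −0.75 × (-0.709146) = 0.531860 substitutions/site.

0.5319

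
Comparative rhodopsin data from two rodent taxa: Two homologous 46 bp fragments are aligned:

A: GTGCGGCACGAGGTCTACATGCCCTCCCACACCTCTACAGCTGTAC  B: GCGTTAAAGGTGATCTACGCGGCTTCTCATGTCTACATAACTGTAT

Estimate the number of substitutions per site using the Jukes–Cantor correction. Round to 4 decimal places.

The sequences differ at 21 of 46 sites, so p = 21/46 ≈ 0.456522.
d = −(3/4) ln(1 − 4p/3) = −0.75 ln(1 − 0.608696) = −0.75 ln(0.391304)
  = −0.75 × (-0.938271) = 0.703703 substitutions/site.

0.7037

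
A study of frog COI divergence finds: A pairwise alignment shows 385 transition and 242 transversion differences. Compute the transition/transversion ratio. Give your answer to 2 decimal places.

R = 385/242 = 1.590909… ≈ 1.59 (to 2 d.p.).

1.59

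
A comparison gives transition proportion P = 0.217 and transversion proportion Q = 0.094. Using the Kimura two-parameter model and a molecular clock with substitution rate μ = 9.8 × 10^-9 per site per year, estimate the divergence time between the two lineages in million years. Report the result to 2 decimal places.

Under the Kimura two-parameter model, d = −½ ln(1 − 2P − Q) − ¼ ln(1 − 2Q).
1 − 2P − Q = 0.472, giving −½ ln(0.472) = 0.375388.
1 − 2Q = 0.812, giving −¼ ln(0.812) = 0.052064.
d = 0.375388 + 0.052064 = 0.427452.
Under a molecular clock d = 2μt, so t = d/(2μ) = 0.427452 / (2 × 9.8 × 10^-9) = 21.81 million years.

21.81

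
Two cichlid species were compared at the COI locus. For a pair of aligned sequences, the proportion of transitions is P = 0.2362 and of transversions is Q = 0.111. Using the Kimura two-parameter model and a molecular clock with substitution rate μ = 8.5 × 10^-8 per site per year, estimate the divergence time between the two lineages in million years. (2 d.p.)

Under the Kimura two-parameter model, d = −½ ln(1 − 2P − Q) − ¼ ln(1 − 2Q).
1 − 2P − Q = 0.4166, giving −½ ln(0.4166) = 0.437814.
1 − 2Q = 0.778, giving −¼ ln(0.778) = 0.062757.
d = 0.437814 + 0.062757 = 0.500571.
Under a molecular clock d = 2μt, so t = d/(2μ) = 0.500571 / (2 × 8.5 × 10^-8) = 2.94 million years.

2.94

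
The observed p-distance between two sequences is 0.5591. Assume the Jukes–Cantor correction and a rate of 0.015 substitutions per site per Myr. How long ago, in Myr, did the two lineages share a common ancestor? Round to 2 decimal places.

34.21

d = −(3/4) ln(1 − 4p/3) = −0.75 ln(1 − 0.745467) = −0.75 ln(0.254533)
  = −0.75 × (-1.368325) = 1.026244 substitutions/site.
Under a molecular clock d = 2μt, so t = d/(2μ) = 1.026244 / (2 × 0.015) = 34.21 Myr.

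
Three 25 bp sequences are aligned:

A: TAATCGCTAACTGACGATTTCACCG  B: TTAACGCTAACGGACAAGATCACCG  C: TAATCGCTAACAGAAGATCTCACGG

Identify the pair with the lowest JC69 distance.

A–B: 6/25 differ, p = 0.240, d = 0.289.
A–C: 4/25 differ, p = 0.160, d = 0.180.
B–C: 8/25 differ, p = 0.320, d = 0.417.
The smallest distance is between A and C.

A and C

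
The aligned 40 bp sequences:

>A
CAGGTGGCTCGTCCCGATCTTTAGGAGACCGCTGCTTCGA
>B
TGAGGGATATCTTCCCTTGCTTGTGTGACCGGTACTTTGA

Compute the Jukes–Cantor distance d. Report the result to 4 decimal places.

0.8240

The sequences differ at 20 of 40 sites, so p = 20/40 = 0.5.
d = −(3/4) ln(1 − 4p/3) = −0.75 ln(1 − 0.666667) = −0.75 ln(0.333333)
  = −0.75 × (-1.098613) = 0.823960 substitutions/site.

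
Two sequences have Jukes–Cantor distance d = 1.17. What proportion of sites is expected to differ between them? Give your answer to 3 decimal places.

0.592

p = (3/4)(1 − e^(−4d/3)) = 0.75 × (1 − e^(-1.56)) = 0.75 × (1 − 0.210136) = 0.592398.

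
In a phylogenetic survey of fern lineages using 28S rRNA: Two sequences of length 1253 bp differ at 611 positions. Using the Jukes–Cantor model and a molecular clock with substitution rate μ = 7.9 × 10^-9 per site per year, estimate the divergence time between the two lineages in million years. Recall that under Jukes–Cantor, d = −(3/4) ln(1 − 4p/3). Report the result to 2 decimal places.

49.86

p = 611/1253 ≈ 0.48763.
d = −(3/4) ln(1 − 4p/3) = −0.75 ln(1 − 0.650173) = −0.75 ln(0.349827)
  = −0.75 × (-1.050317) = 0.787738 substitutions/site.
Under a molecular clock d = 2μt, so t = d/(2μ) = 0.787738 / (2 × 7.9 × 10^-9) = 49.86 million years.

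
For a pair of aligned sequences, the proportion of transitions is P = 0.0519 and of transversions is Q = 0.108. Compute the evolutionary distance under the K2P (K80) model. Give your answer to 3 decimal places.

0.180

Under the Kimura two-parameter model, d = −½ ln(1 − 2P − Q) − ¼ ln(1 − 2Q).
1 − 2P − Q = 0.7882, giving −½ ln(0.7882) = 0.119002.
1 − 2Q = 0.784, giving −¼ ln(0.784) = 0.060837.
d = 0.119002 + 0.060837 = 0.179839.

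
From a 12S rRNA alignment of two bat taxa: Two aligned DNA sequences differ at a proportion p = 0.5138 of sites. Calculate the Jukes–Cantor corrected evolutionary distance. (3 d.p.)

0.867

d = −(3/4) ln(1 − 4p/3) = −0.75 ln(1 − 0.685067) = −0.75 ln(0.314933)
  = −0.75 × (-1.155395) = 0.866546 substitutions/site.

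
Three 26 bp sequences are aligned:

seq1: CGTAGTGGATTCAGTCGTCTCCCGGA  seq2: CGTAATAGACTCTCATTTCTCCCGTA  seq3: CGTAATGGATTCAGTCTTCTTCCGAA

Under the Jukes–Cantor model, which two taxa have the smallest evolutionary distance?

seq1–seq2: 9/26 differ, p = 0.346, d = 0.464.
seq1–seq3: 4/26 differ, p = 0.154, d = 0.172.
seq2–seq3: 8/26 differ, p = 0.308, d = 0.396.
The smallest distance is between seq1 and seq3.

seq1 and seq3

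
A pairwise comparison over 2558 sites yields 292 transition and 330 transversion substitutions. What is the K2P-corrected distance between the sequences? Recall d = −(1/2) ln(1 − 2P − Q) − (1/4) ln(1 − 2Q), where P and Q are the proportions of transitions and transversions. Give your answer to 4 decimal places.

0.2957

P = 292/2558 ≈ 0.114152 and Q = 330/2558 ≈ 0.129007.
Under the Kimura two-parameter model, d = −½ ln(1 − 2P − Q) − ¼ ln(1 − 2Q).
1 − 2P − Q = 0.642689, giving −½ ln(0.642689) = 0.221047.
1 − 2Q = 0.741986, giving −¼ ln(0.741986) = 0.074606.
d = 0.221047 + 0.074606 = 0.295653.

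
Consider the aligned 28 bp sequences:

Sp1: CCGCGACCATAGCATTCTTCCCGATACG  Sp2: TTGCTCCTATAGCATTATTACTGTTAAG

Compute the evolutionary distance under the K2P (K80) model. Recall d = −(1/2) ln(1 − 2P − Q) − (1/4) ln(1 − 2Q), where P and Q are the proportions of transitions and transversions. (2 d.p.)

Of 28 sites, 4 differences are transitions and 6 are transversions, so P = 4/28 ≈ 0.142857 and Q = 6/28 ≈ 0.214286.
Under the Kimura two-parameter model, d = −½ ln(1 − 2P − Q) − ¼ ln(1 − 2Q).
1 − 2P − Q = 0.5, giving −½ ln(0.5) = 0.346574.
1 − 2Q = 0.571428, giving −¼ ln(0.571428) = 0.139904.
d = 0.346574 + 0.139904 = 0.486478.

0.49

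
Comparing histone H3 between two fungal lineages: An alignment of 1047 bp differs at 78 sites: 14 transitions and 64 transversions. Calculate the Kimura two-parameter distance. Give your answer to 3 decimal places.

0.079

P = 14/1047 ≈ 0.013372 and Q = 64/1047 ≈ 0.061127.
Under the Kimura two-parameter model, d = −½ ln(1 − 2P − Q) − ¼ ln(1 − 2Q).
1 − 2P − Q = 0.912129, giving −½ ln(0.912129) = 0.045987.
1 − 2Q = 0.877746, giving −¼ ln(0.877746) = 0.032600.
d = 0.045987 + 0.032600 = 0.078587.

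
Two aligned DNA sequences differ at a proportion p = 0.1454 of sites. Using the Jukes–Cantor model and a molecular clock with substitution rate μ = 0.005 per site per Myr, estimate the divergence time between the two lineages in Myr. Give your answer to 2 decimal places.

d = −(3/4) ln(1 − 4p/3) = −0.75 ln(1 − 0.193867) = −0.75 ln(0.806133)
  = −0.75 × (-0.215507) = 0.161630 substitutions/site.
Under a molecular clock d = 2μt, so t = d/(2μ) = 0.161630 / (2 × 0.005) = 16.16 Myr.

16.16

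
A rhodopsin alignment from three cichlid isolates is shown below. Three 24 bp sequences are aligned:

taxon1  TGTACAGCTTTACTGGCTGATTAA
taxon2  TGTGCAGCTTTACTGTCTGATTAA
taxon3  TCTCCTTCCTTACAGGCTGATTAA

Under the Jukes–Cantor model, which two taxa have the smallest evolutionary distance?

taxon1–taxon2: 2/24 differ, p = 0.083, d = 0.088.
taxon1–taxon3: 6/24 differ, p = 0.250, d = 0.304.
taxon2–taxon3: 7/24 differ, p = 0.292, d = 0.369.
The smallest distance is between taxon1 and taxon2.

taxon1 and taxon2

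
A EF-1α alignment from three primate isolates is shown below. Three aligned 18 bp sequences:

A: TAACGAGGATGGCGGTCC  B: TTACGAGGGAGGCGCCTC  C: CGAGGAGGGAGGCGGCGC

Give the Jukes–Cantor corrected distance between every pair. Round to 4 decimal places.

A–B: 6/18 sites differ → p ≈ 0.333333, d = −0.75 ln(1 − 0.444444) = 0.440839 ≈ 0.4408.
A–C: 7/18 sites differ → p ≈ 0.388889, d = −0.75 ln(1 − 0.518519) = 0.548166 ≈ 0.5482.
B–C: 5/18 sites differ → p ≈ 0.277778, d = −0.75 ln(1 − 0.370371) = 0.346968 ≈ 0.3470.

d(A,B) = 0.4408, d(A,C) = 0.5482, d(B,C) = 0.3470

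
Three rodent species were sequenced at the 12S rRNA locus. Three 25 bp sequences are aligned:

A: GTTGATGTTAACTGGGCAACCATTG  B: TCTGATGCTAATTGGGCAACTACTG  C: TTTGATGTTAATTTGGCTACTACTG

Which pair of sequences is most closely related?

B and C

A–B: 6/25 differ, p = 0.240, d = 0.289.
A–C: 6/25 differ, p = 0.240, d = 0.289.
B–C: 4/25 differ, p = 0.160, d = 0.180.
The smallest distance is between B and C.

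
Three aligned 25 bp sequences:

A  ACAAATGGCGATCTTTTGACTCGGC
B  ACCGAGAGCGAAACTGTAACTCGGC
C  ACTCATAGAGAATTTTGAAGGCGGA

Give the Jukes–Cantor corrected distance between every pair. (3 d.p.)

A–B: 9/25 sites differ → p = 0.36, d = −0.75 ln(1 − 0.48) = 0.490445 ≈ 0.490.
A–C: 11/25 sites differ → p = 0.44, d = −0.75 ln(1 − 0.586667) = 0.662626 ≈ 0.663.
B–C: 11/25 sites differ → p = 0.44, d = −0.75 ln(1 − 0.586667) = 0.662626 ≈ 0.663.

d(A,B) = 0.490, d(A,C) = 0.663, d(B,C) = 0.663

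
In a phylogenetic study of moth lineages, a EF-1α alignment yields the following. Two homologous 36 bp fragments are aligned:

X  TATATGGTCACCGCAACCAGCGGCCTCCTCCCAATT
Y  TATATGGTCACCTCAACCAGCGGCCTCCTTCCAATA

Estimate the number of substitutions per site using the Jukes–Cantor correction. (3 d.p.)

The sequences differ at 3 of 36 sites (13, 30, 36), so p = 3/36 ≈ 0.083333.
d = −(3/4) ln(1 − 4p/3) = −0.75 ln(1 − 0.111111) = −0.75 ln(0.888889)
  = −0.75 × (-0.117783) = 0.088337 substitutions/site.

0.088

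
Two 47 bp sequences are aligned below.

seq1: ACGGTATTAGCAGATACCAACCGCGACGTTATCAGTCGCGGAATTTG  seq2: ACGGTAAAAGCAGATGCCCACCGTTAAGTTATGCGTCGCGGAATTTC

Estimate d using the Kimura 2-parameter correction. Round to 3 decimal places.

0.251

Of 47 sites, 2 differences are transitions and 8 are transversions, so P = 2/47 ≈ 0.042553 and Q = 8/47 ≈ 0.170213.
Under the Kimura two-parameter model, d = −½ ln(1 − 2P − Q) − ¼ ln(1 − 2Q).
1 − 2P − Q = 0.744681, giving −½ ln(0.744681) = 0.147400.
1 − 2Q = 0.659574, giving −¼ ln(0.659574) = 0.104040.
d = 0.147400 + 0.104040 = 0.251440.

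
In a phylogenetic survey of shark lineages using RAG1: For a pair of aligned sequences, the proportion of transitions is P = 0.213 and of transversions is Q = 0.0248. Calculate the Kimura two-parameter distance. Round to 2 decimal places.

Under the Kimura two-parameter model, d = −½ ln(1 − 2P − Q) − ¼ ln(1 − 2Q).
1 − 2P − Q = 0.5492, giving −½ ln(0.5492) = 0.299646.
1 − 2Q = 0.9504, giving −¼ ln(0.9504) = 0.012718.
d = 0.299646 + 0.012718 = 0.312364.

0.31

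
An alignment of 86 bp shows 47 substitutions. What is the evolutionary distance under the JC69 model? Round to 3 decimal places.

p = 47/86 ≈ 0.546512.
d = −(3/4) ln(1 − 4p/3) = −0.75 ln(1 − 0.728683) = −0.75 ln(0.271317)
  = −0.75 × (-1.304467) = 0.978350 substitutions/site.

0.978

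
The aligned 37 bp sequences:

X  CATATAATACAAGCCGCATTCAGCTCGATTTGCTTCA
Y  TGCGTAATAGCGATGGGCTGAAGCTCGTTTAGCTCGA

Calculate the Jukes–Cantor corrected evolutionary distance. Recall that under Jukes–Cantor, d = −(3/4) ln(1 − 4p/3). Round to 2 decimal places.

The sequences differ at 18 of 37 sites, so p = 18/37 ≈ 0.486486.
d = −(3/4) ln(1 − 4p/3) = −0.75 ln(1 − 0.648648) = −0.75 ln(0.351352)
  = −0.75 × (-1.045967) = 0.784475 substitutions/site.

0.78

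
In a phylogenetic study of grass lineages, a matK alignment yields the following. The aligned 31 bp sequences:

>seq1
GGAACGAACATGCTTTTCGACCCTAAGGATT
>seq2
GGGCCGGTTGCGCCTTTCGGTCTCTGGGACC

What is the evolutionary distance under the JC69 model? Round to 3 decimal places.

0.874

The sequences differ at 16 of 31 sites, so p = 16/31 ≈ 0.516129.
d = −(3/4) ln(1 − 4p/3) = −0.75 ln(1 − 0.688172) = −0.75 ln(0.311828)
  = −0.75 × (-1.165304) = 0.873978 substitutions/site.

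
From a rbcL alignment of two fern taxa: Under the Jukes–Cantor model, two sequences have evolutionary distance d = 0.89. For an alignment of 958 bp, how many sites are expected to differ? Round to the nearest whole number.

499

Invert JC69: p = (3/4)(1 − e^(−4d/3)) = 0.75 × (1 − e^(-1.186667)) = 0.75 × (1 − 0.305237) = 0.521072.
Expected differing sites = pL ≈ 0.521072 × 958 = 499.186976 ≈ 499.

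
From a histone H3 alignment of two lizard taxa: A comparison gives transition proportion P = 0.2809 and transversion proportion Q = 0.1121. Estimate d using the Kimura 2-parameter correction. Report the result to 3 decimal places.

0.624

Under the Kimura two-parameter model, d = −½ ln(1 − 2P − Q) − ¼ ln(1 − 2Q).
1 − 2P − Q = 0.3261, giving −½ ln(0.3261) = 0.560276.
1 − 2Q = 0.7758, giving −¼ ln(0.7758) = 0.063465.
d = 0.560276 + 0.063465 = 0.623741.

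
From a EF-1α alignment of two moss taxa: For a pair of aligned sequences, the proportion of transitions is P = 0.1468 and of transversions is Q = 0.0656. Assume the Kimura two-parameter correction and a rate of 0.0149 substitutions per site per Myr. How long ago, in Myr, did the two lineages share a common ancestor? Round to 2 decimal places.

Under the Kimura two-parameter model, d = −½ ln(1 − 2P − Q) − ¼ ln(1 − 2Q).
1 − 2P − Q = 0.6408, giving −½ ln(0.6408) = 0.222519.
1 − 2Q = 0.8688, giving −¼ ln(0.8688) = 0.035161.
d = 0.222519 + 0.035161 = 0.257680.
Under a molecular clock d = 2μt, so t = d/(2μ) = 0.257680 / (2 × 0.0149) = 8.65 Myr.

8.65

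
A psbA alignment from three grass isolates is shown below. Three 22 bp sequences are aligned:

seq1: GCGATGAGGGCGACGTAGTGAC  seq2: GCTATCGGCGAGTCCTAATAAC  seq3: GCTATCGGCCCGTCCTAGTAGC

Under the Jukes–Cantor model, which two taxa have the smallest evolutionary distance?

seq1–seq2: 9/22 differ, p = 0.409, d = 0.591.
seq1–seq3: 9/22 differ, p = 0.409, d = 0.591.
seq2–seq3: 4/22 differ, p = 0.182, d = 0.208.
The smallest distance is between seq2 and seq3.

seq2 and seq3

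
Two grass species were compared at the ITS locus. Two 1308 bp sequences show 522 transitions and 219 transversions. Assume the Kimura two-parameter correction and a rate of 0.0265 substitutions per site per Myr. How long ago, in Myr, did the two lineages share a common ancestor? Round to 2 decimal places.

P = 522/1308 ≈ 0.399083 and Q = 219/1308 ≈ 0.167431.
Under the Kimura two-parameter model, d = −½ ln(1 − 2P − Q) − ¼ ln(1 − 2Q).
1 − 2P − Q = 0.034403, giving −½ ln(0.034403) = 1.684806.
1 − 2Q = 0.665138, giving −¼ ln(0.665138) = 0.101940.
d = 1.684806 + 0.101940 = 1.786746.
Under a molecular clock d = 2μt, so t = d/(2μ) = 1.786746 / (2 × 0.0265) = 33.71 Myr.

33.71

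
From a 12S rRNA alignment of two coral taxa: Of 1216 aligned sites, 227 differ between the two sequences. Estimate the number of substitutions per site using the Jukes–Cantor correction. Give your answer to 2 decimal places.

0.21

p = 227/1216 ≈ 0.186678.
d = −(3/4) ln(1 − 4p/3) = −0.75 ln(1 − 0.248904) = −0.75 ln(0.751096)
  = −0.75 × (-0.286222) = 0.214667 substitutions/site.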